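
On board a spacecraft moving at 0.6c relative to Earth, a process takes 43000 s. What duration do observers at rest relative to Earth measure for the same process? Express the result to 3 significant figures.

γ = 1/√(1 − β²) = 1/√(1 − 0.36) = 1/√0.64 = 1/0.8 = 1.25.
Time dilation: Δt = γ·Δτ = 1.25 × 43000 = 53800 s.

53800 s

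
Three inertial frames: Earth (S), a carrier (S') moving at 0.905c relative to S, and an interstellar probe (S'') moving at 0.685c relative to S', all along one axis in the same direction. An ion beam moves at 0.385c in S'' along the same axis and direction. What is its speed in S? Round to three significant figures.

First combine the ion beam and interstellar probe (S''→S'): u₁ = (0.385 + 0.685)/(1 + 0.385×0.685) = 1.07/1.263725 = 0.8467.
Then combine with the carrier (S'→S): u = (0.8467 + 0.905)/(1 + 0.8467×0.905) = 1.7517/1.7662635 = 0.99175.

0.992c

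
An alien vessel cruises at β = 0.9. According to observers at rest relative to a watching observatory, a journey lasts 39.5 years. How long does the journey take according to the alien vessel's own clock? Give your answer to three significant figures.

With β = 0.9, γ = 1/√(1 − 0.9²) = 1/√0.19 = 2.2942.
The alien vessel's clock runs slow as seen from a watching observatory, so Δτ = Δt/γ = 39.5/2.2942 = 17.2 years.

17.2 years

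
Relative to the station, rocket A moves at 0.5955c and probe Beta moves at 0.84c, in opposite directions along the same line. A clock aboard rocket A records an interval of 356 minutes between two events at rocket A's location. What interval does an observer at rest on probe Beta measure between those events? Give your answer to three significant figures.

1230 minutes

The velocity of rocket A relative to probe Beta is (0.5955 + 0.84)c / (1 + 0.5955×0.84) = 0.95686c; relative speed 0.95686c.
γ for this relative speed: γ = 1/√(1 − 0.915581) = 3.4418.
The clock on rocket A records proper time, so probe Beta measures Δt = γΔτ = 3.4418 × 356 = 1230 minutes.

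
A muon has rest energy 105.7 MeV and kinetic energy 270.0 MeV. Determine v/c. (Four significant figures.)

0.9596

K = (γ−1)mc², so γ = 1 + 270.0/105.7 = 3.5544.
Then v/c = √(1 − γ⁻²) = √(1 − 0.079153) = √0.920847 = 0.9596.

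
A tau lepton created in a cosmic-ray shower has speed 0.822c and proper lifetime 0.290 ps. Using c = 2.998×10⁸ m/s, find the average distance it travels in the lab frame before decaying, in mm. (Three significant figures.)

0.125 mm

γ = 1/√(1 − β²) = 1/√(1 − 0.675684) = 1/√0.324316 = 1/0.569487 = 1.756.
Lab-frame lifetime: Δt = γτ = 1.756 × 0.290 ps = 0.50924 ps.
Distance: d = vΔt = 0.822 × 2.998×10⁸ m/s × 5.0924×10^-13 s = 1.25×10^-4 m = 0.125 mm.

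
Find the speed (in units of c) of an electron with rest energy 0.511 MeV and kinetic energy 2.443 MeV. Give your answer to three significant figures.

0.985c

K = (γ−1)mc², so γ = 1 + 2.443/0.511 = 5.7808.
Then v/c = √(1 − γ⁻²) = √(1 − 0.0299243) = √0.9700757 = 0.985.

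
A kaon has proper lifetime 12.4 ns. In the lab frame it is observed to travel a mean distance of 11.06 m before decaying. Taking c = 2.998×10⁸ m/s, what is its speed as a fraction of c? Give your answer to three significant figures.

0.948c

Let x = d/(cτ) = 11.06 m / (2.998×10⁸ m/s × 1.240×10^-8 s) = 2.9751. Since d = βγcτ, x = βγ = β/√(1−β²).
Solving: β² = x²/(1+x²) = 8.85122/9.85122 = 0.89849, so β = 0.948.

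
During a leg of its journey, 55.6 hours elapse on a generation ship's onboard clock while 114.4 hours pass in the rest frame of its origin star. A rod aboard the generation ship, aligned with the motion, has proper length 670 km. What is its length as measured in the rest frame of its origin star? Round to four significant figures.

325.6 km

The time-dilation ratio gives γ = 114.4/55.6 = 2.05755.
L = L₀/γ = 670/2.05755 = 325.6 km.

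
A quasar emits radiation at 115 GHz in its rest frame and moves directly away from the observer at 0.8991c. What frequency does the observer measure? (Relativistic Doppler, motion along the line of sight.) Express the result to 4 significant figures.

26.51 GHz

Relativistic Doppler (source moving away): f_obs = f_src · √((1−β)/(1+β)).
With β = 0.8991: factor = √(0.1009/1.8991) = 0.2305.
f_obs = 115 × 0.2305 = 26.51 GHz.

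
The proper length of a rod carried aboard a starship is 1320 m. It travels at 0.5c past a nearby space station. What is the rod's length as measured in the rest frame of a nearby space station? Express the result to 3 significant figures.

1140 m

γ = 1/√(1 − β²) = 1/√(1 − 0.25) = 1/√0.75 = 1/0.866025 = 1.1547.
Length contraction: L = L₀/γ = 1320/1.1547 = 1140 m.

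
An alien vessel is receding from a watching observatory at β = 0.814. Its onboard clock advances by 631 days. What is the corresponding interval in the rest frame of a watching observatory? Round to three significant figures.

Lorentz factor: γ = (1 − 0.662596)^(−1/2) = 1.7216.
Time dilation: Δt = γ·Δτ = 1.7216 × 631 = 1090 days.

1090 days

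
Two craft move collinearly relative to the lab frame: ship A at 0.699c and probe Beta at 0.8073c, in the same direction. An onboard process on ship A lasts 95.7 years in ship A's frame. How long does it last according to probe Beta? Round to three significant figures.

98.8 years

Transform ship A's velocity into probe Beta's frame: (0.699 − 0.8073)/(1 − 0.699·0.8073) = −0.1083/0.4356973, so the relative speed is 0.24857c.
γ for this relative speed: γ = 1/√(1 − 0.061787) = 1.0324.
Ship A's interval is proper; time dilation gives Δt_B = γΔτ = 1.0324 × 95.7 years = 98.8 years.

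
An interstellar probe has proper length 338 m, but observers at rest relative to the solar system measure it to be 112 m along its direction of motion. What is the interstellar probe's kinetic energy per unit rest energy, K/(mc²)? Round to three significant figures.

From L = L₀/γ: γ = 338/112 = 3.01786.
Since K = (γ−1)mc², K/(mc²) = 3.01786 − 1 = 2.02.

2.02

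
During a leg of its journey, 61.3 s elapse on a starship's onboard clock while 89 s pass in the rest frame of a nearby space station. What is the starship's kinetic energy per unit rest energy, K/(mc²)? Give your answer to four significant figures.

γ = Δt/Δτ = 89/61.3 = 1.45188.
K/(mc²) = γ − 1 = 1.45188 − 1 = 0.4519.

0.4519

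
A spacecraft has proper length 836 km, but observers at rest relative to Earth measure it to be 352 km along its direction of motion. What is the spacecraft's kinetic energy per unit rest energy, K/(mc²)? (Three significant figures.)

Length contraction gives γ = L₀/L = 836/352 = 2.375.
Since K = (γ−1)mc², K/(mc²) = 2.375 − 1 = 1.38.

1.38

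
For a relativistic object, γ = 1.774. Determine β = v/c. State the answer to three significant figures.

0.826

β = √(1 − 1/γ²) = √(1 − 1/3.147076) = √0.682245 = 0.826.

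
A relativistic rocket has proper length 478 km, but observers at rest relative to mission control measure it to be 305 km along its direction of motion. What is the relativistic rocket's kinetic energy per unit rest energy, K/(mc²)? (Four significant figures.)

From L = L₀/γ: γ = 478/305 = 1.56721.
K/(mc²) = γ − 1 = 1.56721 − 1 = 0.5672.

0.5672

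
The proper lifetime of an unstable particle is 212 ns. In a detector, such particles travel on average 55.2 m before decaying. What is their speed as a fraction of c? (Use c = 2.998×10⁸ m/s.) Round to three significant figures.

0.656c

Lab distance = (lab lifetime)·v = γτ·βc, so βγ = d/(cτ) = 55.20/(2.998×10⁸ × 2.120×10^-7) = 0.8685.
With βγ = 0.8685: γ² = 1 + (βγ)² = 1.754292, and β = (βγ)/γ = 0.8685/1.3245 = 0.656.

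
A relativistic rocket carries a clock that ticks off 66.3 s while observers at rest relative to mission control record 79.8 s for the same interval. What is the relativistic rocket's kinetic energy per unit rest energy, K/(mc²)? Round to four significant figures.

From Δt = γΔτ: γ = 79.8/66.3 = 1.20362.
K/(mc²) = γ − 1 = 1.20362 − 1 = 0.2036.

0.2036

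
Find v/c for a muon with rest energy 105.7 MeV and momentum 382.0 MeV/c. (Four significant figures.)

0.9638

βγ = pc/(mc²) = 382.0/105.7 = 3.614.
Since γ² = 1 + (βγ)² = 14.061, γ = √14.061 = 3.7498, and β = (βγ)/γ = 3.614/3.7498 = 0.9638.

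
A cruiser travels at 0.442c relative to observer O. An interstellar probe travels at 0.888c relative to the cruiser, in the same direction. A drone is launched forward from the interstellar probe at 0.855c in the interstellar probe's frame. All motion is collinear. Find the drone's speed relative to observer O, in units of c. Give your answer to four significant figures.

0.9964c

First combine the drone and interstellar probe (S''→S'): u₁ = (0.855 + 0.888)/(1 + 0.855×0.888) = 1.743/1.75924 = 0.99077.
Then combine with the cruiser (S'→S): u = (0.99077 + 0.442)/(1 + 0.99077×0.442) = 1.43277/1.43792034 = 0.99642.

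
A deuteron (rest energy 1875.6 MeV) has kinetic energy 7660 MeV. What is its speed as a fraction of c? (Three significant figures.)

0.980c

γ = 1 + K/(mc²) = 1 + 7660/1875.6 = 5.084.
β = √(1 − 1/γ²) = √(1 − 0.0386891) = √0.9613109 = 0.980.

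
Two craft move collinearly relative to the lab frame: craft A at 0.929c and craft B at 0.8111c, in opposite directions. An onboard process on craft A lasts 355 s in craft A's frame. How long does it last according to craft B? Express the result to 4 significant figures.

2876 s

The velocity of craft A relative to craft B is (0.929 + 0.8111)c / (1 + 0.929×0.8111) = 0.99235c; relative speed 0.99235c.
γ for this relative speed: γ = 1/√(1 − 0.984759) = 8.1002.
The clock on craft A records proper time, so craft B measures Δt = γΔτ = 8.1002 × 355 = 2876 s.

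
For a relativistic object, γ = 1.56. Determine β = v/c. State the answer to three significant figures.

0.768

β = √(1 − 1/γ²) = √(1 − 1/2.4336) = √0.589086 = 0.768.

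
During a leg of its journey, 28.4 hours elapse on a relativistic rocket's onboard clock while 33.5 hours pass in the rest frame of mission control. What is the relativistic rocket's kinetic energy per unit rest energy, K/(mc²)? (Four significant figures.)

From Δt = γΔτ: γ = 33.5/28.4 = 1.17958.
Since K = (γ−1)mc², K/(mc²) = 1.17958 − 1 = 0.1796.

0.1796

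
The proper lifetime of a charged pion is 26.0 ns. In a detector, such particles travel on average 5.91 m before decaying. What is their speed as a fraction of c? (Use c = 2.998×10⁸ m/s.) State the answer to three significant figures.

Let x = d/(cτ) = 5.910 m / (2.998×10⁸ m/s × 2.600×10^-8 s) = 0.7582. Since d = βγcτ, x = βγ = β/√(1−β²).
Solving: β² = x²/(1+x²) = 0.574867/1.574867 = 0.365026, so β = 0.604.

0.604c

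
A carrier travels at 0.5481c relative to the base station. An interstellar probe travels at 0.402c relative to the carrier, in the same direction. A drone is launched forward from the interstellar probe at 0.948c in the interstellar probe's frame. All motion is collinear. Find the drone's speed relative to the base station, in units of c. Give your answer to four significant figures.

Apply u = (u'+v)/(1+u'v) twice. Drone in the carrier frame: (0.948+0.402)/(1+0.948·0.402) = 1.35/1.381096 = 0.97748c.
That velocity, transformed to the rest frame of the base station: (0.97748+0.5481)/(1+0.97748·0.5481) = 1.52558/1.535756788 = 0.99337c.

0.9934c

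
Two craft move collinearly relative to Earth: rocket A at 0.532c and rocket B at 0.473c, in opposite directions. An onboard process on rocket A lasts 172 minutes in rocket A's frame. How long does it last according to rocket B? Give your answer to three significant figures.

Speed of rocket A in rocket B's frame: u = (v_A + v_B)/(1 + v_A v_B/c²) = (0.532 + 0.473)/(1 + 0.532×0.473) = 1.005/1.251636 = 0.80295; |u| = 0.80295c.
γ for this relative speed: γ = 1/√(1 − 0.644729) = 1.6777.
Rocket A's interval is proper; time dilation gives Δt_B = γΔτ = 1.6777 × 172 minutes = 289 minutes.

289 minutes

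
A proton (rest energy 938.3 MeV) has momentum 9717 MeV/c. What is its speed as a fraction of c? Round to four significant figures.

βγ = pc/(mc²) = 9717/938.3 = 10.356.
Since γ² = 1 + (βγ)² = 108.247, γ = √108.247 = 10.4042, and β = (βγ)/γ = 10.356/10.4042 = 0.9954.

0.9954c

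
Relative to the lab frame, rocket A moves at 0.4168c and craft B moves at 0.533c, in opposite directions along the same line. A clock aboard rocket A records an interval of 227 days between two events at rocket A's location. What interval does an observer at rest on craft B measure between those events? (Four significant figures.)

360.7 days

Speed of rocket A in craft B's frame: u = (v_A + v_B)/(1 + v_A v_B/c²) = (0.4168 + 0.533)/(1 + 0.4168×0.533) = 0.9498/1.2221544 = 0.77715; |u| = 0.77715c.
γ for this relative speed: γ = 1/√(1 − 0.603962) = 1.589.
The clock on rocket A records proper time, so craft B measures Δt = γΔτ = 1.589 × 227 = 360.7 days.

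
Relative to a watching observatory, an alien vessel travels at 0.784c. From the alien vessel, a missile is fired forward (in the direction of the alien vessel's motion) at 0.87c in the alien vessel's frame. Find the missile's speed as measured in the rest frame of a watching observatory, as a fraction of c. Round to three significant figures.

0.983c

In units of c, u = (u' + v)/(1 + u'v) with u' = 0.87 and v = 0.784.
Numerator: 0.87 + 0.784 = 1.654. Denominator: 1 + (0.87)(0.784) = 1.68208.
u = 1.654/1.68208 = 0.98331, so the speed is 0.983c.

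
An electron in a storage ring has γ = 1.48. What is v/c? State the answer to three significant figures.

β = √(1 − 1/γ²) = √(1 − 1/2.1904) = √0.543462 = 0.737.

0.737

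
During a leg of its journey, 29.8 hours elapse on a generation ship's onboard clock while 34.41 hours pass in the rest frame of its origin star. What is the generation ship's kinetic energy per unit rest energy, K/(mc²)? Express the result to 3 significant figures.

γ = Δt/Δτ = 34.41/29.8 = 1.1547.
Since K = (γ−1)mc², K/(mc²) = 1.1547 − 1 = 0.155.

0.155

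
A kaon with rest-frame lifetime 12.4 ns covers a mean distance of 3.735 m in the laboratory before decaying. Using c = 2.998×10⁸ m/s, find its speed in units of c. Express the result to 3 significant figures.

Let x = d/(cτ) = 3.735 m / (2.998×10⁸ m/s × 1.240×10^-8 s) = 1.0047. Since d = βγcτ, x = βγ = β/√(1−β²).
Solving: β² = x²/(1+x²) = 1.00942/2.00942 = 0.502344, so β = 0.709.

0.709c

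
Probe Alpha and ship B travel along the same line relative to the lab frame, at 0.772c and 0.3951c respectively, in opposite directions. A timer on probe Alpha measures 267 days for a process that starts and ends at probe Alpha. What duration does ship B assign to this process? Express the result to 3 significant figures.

597 days

Transform probe Alpha's velocity into ship B's frame: (0.772 + 0.3951)/(1 + 0.772·0.3951) = 1.1671/1.3050172, so the relative speed is 0.89432c.
At |u| = 0.89432c, γ = (1 − 0.799808)^(−1/2) = 2.235.
Probe Alpha's interval is proper; time dilation gives Δt_B = γΔτ = 2.235 × 267 days = 597 days.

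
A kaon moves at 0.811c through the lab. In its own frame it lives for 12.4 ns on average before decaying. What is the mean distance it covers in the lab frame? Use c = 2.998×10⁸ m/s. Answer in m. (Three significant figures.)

β² = 0.657721, so γ = 1/√0.342279 = 1.7093.
Lab-frame lifetime: Δt = γτ = 1.7093 × 12.4 ns = 21.195 ns.
Distance: d = vΔt = 0.811 × 2.998×10⁸ m/s × 2.1195×10^-8 s = 5.15 m.

5.15 m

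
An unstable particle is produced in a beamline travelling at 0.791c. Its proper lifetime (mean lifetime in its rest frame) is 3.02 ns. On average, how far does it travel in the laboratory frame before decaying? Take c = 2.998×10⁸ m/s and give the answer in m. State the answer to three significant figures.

γ = 1/√(1 − β²) = 1/√(1 − 0.625681) = 1/√0.374319 = 1/0.611816 = 1.6345.
Lab-frame lifetime: Δt = γτ = 1.6345 × 3.02 ns = 4.9362 ns.
Distance: d = vΔt = 0.791 × 2.998×10⁸ m/s × 4.9362×10^-9 s = 1.17 m.

1.17 m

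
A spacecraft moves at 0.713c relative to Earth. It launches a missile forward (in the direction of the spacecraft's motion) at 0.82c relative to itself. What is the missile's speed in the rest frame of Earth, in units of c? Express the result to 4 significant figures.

0.9674c

In units of c, u = (u' + v)/(1 + u'v) with u' = 0.82 and v = 0.713.
Numerator: 0.82 + 0.713 = 1.533. Denominator: 1 + (0.82)(0.713) = 1.58466.
u = 1.533/1.58466 = 0.9674, so the speed is 0.9674c.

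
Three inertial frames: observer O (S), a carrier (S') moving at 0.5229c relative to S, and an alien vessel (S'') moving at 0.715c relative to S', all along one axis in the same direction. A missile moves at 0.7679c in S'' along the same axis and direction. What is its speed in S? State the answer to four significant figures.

0.9864c

First combine the missile and alien vessel (S''→S'): u₁ = (0.7679 + 0.715)/(1 + 0.7679×0.715) = 1.4829/1.5490485 = 0.9573.
Then combine with the carrier (S'→S): u = (0.9573 + 0.5229)/(1 + 0.9573×0.5229) = 1.4802/1.50057217 = 0.98642.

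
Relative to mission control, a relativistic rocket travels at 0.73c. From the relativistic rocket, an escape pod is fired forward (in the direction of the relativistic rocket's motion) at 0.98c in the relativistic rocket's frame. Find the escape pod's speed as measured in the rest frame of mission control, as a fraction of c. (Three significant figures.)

In units of c, u = (u' + v)/(1 + u'v) with u' = 0.98 and v = 0.73.
Numerator: 0.98 + 0.73 = 1.71. Denominator: 1 + (0.98)(0.73) = 1.7154.
u = 1.71/1.7154 = 0.99685, so the speed is 0.997c.

0.997c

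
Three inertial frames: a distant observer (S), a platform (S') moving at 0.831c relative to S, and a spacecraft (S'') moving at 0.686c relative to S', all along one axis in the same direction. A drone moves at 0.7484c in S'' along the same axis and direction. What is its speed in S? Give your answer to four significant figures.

0.9951c

Apply u = (u'+v)/(1+u'v) twice. Drone in the platform frame: (0.7484+0.686)/(1+0.7484·0.686) = 1.4344/1.5134024 = 0.9478c.
That velocity, transformed to the rest frame of a distant observer: (0.9478+0.831)/(1+0.9478·0.831) = 1.7788/1.7876218 = 0.99507c.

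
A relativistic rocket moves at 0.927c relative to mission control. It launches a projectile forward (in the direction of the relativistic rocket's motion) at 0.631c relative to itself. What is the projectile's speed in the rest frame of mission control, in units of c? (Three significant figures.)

0.983c

Relativistic velocity addition: u = (u' + v)/(1 + u'v/c²), with u' = 0.631c and v = 0.927c.
Numerator: 0.631 + 0.927 = 1.558. Denominator: 1 + (0.631)(0.927) = 1.584937.
u = 1.558/1.584937 = 0.983, so the speed is 0.983c.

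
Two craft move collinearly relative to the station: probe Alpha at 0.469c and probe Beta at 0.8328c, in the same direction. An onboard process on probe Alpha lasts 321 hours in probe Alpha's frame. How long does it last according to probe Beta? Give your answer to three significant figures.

400 hours

The velocity of probe Alpha relative to probe Beta is (0.469 − 0.8328)c / (1 − 0.469×0.8328) = −0.59696c; relative speed 0.59696c.
At |u| = 0.59696c, γ = (1 − 0.356361)^(−1/2) = 1.2465.
Probe Alpha's interval is proper; time dilation gives Δt_B = γΔτ = 1.2465 × 321 hours = 400 hours.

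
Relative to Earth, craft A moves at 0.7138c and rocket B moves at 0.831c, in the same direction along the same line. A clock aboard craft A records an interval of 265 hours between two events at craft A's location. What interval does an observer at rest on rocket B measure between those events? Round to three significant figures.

277 hours

Transform craft A's velocity into rocket B's frame: (0.7138 − 0.831)/(1 − 0.7138·0.831) = −0.1172/0.4068322, so the relative speed is 0.28808c.
At |u| = 0.28808c, γ = (1 − 0.0829901)^(−1/2) = 1.0443.
The clock on craft A records proper time, so rocket B measures Δt = γΔτ = 1.0443 × 265 = 277 hours.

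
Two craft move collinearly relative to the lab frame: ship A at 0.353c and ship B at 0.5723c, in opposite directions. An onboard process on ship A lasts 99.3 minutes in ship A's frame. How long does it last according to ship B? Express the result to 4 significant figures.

155.6 minutes

The velocity of ship A relative to ship B is (0.353 + 0.5723)c / (1 + 0.353×0.5723) = 0.76979c; relative speed 0.76979c.
γ for this relative speed: γ = 1/√(1 − 0.592577) = 1.5667.
The clock on ship A records proper time, so ship B measures Δt = γΔτ = 1.5667 × 99.3 = 155.6 minutes.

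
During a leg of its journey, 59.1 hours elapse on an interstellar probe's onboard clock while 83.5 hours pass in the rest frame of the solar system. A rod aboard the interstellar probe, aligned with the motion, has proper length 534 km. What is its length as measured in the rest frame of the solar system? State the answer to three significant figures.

The time-dilation ratio gives γ = 83.5/59.1 = 1.41286.
The rod contracts by the same γ: 534 km / 1.41286 = 378 km.

378 km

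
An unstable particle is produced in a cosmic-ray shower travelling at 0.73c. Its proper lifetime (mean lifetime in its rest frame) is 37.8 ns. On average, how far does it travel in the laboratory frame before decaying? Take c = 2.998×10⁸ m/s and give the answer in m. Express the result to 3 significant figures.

γ = 1/√(1 − β²) = 1/√(1 − 0.5329) = 1/√0.4671 = 1/0.683447 = 1.4632.
Lab-frame lifetime: Δt = γτ = 1.4632 × 37.8 ns = 55.309 ns.
Distance: d = vΔt = 0.73 × 2.998×10⁸ m/s × 5.5309×10^-8 s = 12.1 m.

12.1 m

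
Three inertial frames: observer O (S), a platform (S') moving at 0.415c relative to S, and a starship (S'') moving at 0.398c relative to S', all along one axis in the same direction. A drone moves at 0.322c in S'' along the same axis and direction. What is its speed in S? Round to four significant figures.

Compose velocities in two stages. Stage 1 (into S'): u₁ = (0.322+0.398)/(1+0.322×0.398) = 0.63821.
Stage 2 (into S): u = (0.63821+0.415)/(1+0.63821×0.415) = 0.83267, so the speed is 0.8327c.

0.8327c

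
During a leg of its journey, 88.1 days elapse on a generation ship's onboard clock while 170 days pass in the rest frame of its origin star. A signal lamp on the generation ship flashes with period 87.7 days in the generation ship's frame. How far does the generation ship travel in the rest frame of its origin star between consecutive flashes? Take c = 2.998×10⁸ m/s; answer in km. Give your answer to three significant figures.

3.75×10^12 km

The time-dilation ratio gives γ = 170/88.1 = 1.92963.
β = √(1 − 1/γ²) = 0.85524. Lab-frame period = γτ = 1.92963×87.7 days = 169.23 days. Distance = βc × γτ = 0.85524 × 2.998×10⁸ m/s × 14621472 s = 3.7490×10^15 m = 3.75×10^12 km.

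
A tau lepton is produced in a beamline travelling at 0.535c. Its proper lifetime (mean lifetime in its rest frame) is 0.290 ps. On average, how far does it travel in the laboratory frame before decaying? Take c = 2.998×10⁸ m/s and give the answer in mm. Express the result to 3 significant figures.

0.0551 mm

With β = 0.535, γ = 1/√(1 − 0.535²) = 1/√0.713775 = 1.1836.
Lab-frame lifetime: Δt = γτ = 1.1836 × 0.290 ps = 0.34324 ps.
Distance: d = vΔt = 0.535 × 2.998×10⁸ m/s × 3.4324×10^-13 s = 5.51×10^-5 m = 0.0551 mm.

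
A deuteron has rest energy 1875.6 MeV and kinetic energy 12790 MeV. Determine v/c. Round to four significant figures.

0.9918

γ = 1 + K/(mc²) = 1 + 12790/1875.6 = 7.8192.
β = √(1 − 1/γ²) = √(1 − 0.0163559) = √0.9836441 = 0.9918.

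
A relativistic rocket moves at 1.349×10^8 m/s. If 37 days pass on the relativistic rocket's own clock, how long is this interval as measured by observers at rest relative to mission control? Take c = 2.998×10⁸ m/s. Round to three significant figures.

β = v/c = (1.349×10^8 m/s)/(2.998×10⁸ m/s) = 0.449967.
Lorentz factor: γ = (1 − 0.2024703)^(−1/2) = 1.1198.
The onboard clock measures proper time, so the interval in the rest frame of mission control is dilated: Δt = γ·Δτ = 1.1198 × 37 days = 41.4 days.

41.4 days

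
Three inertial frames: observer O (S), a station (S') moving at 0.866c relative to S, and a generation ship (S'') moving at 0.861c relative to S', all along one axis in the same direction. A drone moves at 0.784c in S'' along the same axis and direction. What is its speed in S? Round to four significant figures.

Apply u = (u'+v)/(1+u'v) twice. Drone in the station frame: (0.784+0.861)/(1+0.784·0.861) = 1.645/1.675024 = 0.98208c.
That velocity, transformed to the rest frame of observer O: (0.98208+0.866)/(1+0.98208·0.866) = 1.84808/1.85048128 = 0.9987c.

0.9987c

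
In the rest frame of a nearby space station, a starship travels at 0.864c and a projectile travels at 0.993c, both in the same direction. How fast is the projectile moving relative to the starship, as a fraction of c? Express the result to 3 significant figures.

0.908c

Transform to the starship's frame: u' = (u − v)/(1 − uv/c²).
u' = (0.993 − 0.864)/(1 − 0.993×0.864) = 0.129/0.142048 = 0.90814.
Speed in the starship's frame: 0.908c (in the same direction).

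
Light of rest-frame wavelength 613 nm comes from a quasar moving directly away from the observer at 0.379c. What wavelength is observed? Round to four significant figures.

913.5 nm

Relativistic Doppler for wavelength: λ_obs = λ_src · √((1+β)/(1−β)).
With β = 0.379: factor = √(1.379/0.621) = 1.4902.
λ_obs = 613 × 1.4902 = 913.5 nm.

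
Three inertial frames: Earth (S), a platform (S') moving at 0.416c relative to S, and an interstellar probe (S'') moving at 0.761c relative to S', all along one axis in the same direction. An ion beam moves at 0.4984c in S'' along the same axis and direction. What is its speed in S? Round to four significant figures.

0.9632c

Compose velocities in two stages. Stage 1 (into S'): u₁ = (0.4984+0.761)/(1+0.4984×0.761) = 0.91308.
Stage 2 (into S): u = (0.91308+0.416)/(1+0.91308×0.416) = 0.96321, so the speed is 0.9632c.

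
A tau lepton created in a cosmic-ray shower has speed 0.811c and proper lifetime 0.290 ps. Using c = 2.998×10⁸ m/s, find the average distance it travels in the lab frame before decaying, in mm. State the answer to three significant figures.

With β = 0.811, γ = 1/√(1 − 0.811²) = 1/√0.342279 = 1.7093.
Lab-frame lifetime: Δt = γτ = 1.7093 × 0.290 ps = 0.4957 ps.
Distance: d = vΔt = 0.811 × 2.998×10⁸ m/s × 4.9570×10^-13 s = 1.21×10^-4 m = 0.121 mm.

0.121 mm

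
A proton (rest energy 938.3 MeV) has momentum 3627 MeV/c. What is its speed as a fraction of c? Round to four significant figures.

pc/(mc²) = 3627/938.3 = 3.8655 = βγ = β/√(1−β²).
So β² = x²/(1 + x²) with x = 3.8655: x² = 14.9421, β² = 14.9421/15.9421 = 0.937273, β = 0.9681.

0.9681c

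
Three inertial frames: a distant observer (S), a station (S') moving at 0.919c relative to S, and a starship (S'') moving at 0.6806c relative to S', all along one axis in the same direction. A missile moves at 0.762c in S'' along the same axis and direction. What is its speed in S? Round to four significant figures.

Apply u = (u'+v)/(1+u'v) twice. Missile in the station frame: (0.762+0.6806)/(1+0.762·0.6806) = 1.4426/1.5186172 = 0.94994c.
That velocity, transformed to the rest frame of a distant observer: (0.94994+0.919)/(1+0.94994·0.919) = 1.86894/1.87299486 = 0.99784c.

0.9978c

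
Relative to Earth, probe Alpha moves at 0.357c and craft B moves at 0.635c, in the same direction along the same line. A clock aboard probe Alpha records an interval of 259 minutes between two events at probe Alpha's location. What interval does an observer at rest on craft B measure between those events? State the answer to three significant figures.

278 minutes

The velocity of probe Alpha relative to craft B is (0.357 − 0.635)c / (1 − 0.357×0.635) = −0.3595c; relative speed 0.3595c.
At |u| = 0.3595c, γ = (1 − 0.12924)^(−1/2) = 1.0716.
The clock on probe Alpha records proper time, so craft B measures Δt = γΔτ = 1.0716 × 259 = 278 minutes.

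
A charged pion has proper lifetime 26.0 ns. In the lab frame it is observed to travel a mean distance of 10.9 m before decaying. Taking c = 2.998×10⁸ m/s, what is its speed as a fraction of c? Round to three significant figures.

0.813c

Let x = d/(cτ) = 10.90 m / (2.998×10⁸ m/s × 2.600×10^-8 s) = 1.3984. Since d = βγcτ, x = βγ = β/√(1−β²).
Solving: β² = x²/(1+x²) = 1.95552/2.95552 = 0.66165, so β = 0.813.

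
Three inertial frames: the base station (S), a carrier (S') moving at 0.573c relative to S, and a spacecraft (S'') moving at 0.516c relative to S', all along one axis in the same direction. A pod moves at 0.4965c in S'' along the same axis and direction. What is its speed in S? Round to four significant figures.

0.9433c

Compose velocities in two stages. Stage 1 (into S'): u₁ = (0.4965+0.516)/(1+0.4965×0.516) = 0.80601.
Stage 2 (into S): u = (0.80601+0.573)/(1+0.80601×0.573) = 0.94334, so the speed is 0.9433c.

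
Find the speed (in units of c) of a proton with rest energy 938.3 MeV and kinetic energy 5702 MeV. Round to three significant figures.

0.990c

γ = 1 + K/(mc²) = 1 + 5702/938.3 = 7.0769.
β = √(1 − 1/γ²) = √(1 − 0.019967) = √0.980033 = 0.990.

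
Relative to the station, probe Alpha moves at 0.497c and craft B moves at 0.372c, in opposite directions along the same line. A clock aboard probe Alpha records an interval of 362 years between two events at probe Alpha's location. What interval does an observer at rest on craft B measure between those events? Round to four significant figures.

532.5 years

Transform probe Alpha's velocity into craft B's frame: (0.497 + 0.372)/(1 + 0.497·0.372) = 0.869/1.184884, so the relative speed is 0.73341c.
At |u| = 0.73341c, γ = (1 − 0.53789)^(−1/2) = 1.471.
The clock on probe Alpha records proper time, so craft B measures Δt = γΔτ = 1.471 × 362 = 532.5 years.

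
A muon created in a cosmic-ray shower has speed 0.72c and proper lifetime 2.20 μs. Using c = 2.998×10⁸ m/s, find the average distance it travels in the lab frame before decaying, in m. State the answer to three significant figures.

684 m

With β = 0.72, γ = 1/√(1 − 0.72²) = 1/√0.4816 = 1.441.
Lab-frame lifetime: Δt = γτ = 1.441 × 2.20 μs = 3.1702 μs.
Distance: d = vΔt = 0.72 × 2.998×10⁸ m/s × 3.1702×10^-6 s = 684 m.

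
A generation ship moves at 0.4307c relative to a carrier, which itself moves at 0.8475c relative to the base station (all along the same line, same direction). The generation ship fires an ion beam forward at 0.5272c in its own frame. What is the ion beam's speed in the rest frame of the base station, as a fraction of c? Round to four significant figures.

First combine the ion beam and generation ship (S''→S'): u₁ = (0.5272 + 0.4307)/(1 + 0.5272×0.4307) = 0.9579/1.22706504 = 0.78064.
Then combine with the carrier (S'→S): u = (0.78064 + 0.8475)/(1 + 0.78064×0.8475) = 1.62814/1.6615924 = 0.97987.

0.9799c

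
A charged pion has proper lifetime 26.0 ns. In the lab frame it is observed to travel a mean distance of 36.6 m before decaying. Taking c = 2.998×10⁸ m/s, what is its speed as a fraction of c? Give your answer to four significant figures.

0.9781c

d = βγcτ ⇒ βγ = d/(cτ) = 36.60 m / (7.7948 m) = 4.6954.
β = (βγ)/√(1+(βγ)²) = 4.6954/√23.0468 = 0.9781.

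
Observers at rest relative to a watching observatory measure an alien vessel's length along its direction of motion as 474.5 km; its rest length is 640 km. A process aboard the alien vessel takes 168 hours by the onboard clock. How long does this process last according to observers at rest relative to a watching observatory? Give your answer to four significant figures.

From L = L₀/γ: γ = 640/474.5 = 1.34879.
Δt = γΔτ = 1.34879 × 168 = 226.6 hours.

226.6 hours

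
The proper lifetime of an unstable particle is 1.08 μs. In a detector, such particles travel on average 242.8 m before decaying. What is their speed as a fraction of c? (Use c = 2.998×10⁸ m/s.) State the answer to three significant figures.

Let x = d/(cτ) = 242.8 m / (2.998×10⁸ m/s × 1.080×10^-6 s) = 0.74988. Since d = βγcτ, x = βγ = β/√(1−β²).
Solving: β² = x²/(1+x²) = 0.56232/1.56232 = 0.359926, so β = 0.600.

0.600c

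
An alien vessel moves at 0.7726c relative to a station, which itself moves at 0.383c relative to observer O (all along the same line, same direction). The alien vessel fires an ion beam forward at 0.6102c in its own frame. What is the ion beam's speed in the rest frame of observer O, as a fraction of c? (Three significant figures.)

0.973c

Compose velocities in two stages. Stage 1 (into S'): u₁ = (0.6102+0.7726)/(1+0.6102×0.7726) = 0.93976.
Stage 2 (into S): u = (0.93976+0.383)/(1+0.93976×0.383) = 0.97267, so the speed is 0.973c.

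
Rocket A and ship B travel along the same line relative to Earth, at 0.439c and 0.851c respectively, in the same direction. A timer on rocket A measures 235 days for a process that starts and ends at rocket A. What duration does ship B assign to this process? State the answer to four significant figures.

Speed of rocket A in ship B's frame: u = (v_A − v_B)/(1 − v_A v_B/c²) = (0.439 − 0.851)/(1 − 0.439×0.851) = −0.412/0.626411 = −0.65772; |u| = 0.65772c.
γ for this relative speed: γ = 1/√(1 − 0.432596) = 1.3276.
The clock on rocket A records proper time, so ship B measures Δt = γΔτ = 1.3276 × 235 = 312.0 days.

312.0 days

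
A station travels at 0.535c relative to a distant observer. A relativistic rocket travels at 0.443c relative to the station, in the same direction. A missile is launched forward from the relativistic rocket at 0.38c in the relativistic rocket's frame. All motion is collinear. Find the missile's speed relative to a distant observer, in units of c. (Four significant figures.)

First combine the missile and relativistic rocket (S''→S'): u₁ = (0.38 + 0.443)/(1 + 0.38×0.443) = 0.823/1.16834 = 0.70442.
Then combine with the station (S'→S): u = (0.70442 + 0.535)/(1 + 0.70442×0.535) = 1.23942/1.3768647 = 0.90018.

0.9002c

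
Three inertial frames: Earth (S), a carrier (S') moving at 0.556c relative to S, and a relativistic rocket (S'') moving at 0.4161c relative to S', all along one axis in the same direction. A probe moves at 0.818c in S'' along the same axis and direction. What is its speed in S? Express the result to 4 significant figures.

Apply u = (u'+v)/(1+u'v) twice. Probe in the carrier frame: (0.818+0.4161)/(1+0.818·0.4161) = 1.2341/1.3403698 = 0.92072c.
That velocity, transformed to the rest frame of Earth: (0.92072+0.556)/(1+0.92072·0.556) = 1.47672/1.51192032 = 0.97672c.

0.9767c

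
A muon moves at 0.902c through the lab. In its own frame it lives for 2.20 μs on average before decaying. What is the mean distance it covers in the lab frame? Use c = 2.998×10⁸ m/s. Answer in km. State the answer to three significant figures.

With β = 0.902, γ = 1/√(1 − 0.902²) = 1/√0.186396 = 2.3162.
Lab-frame lifetime: Δt = γτ = 2.3162 × 2.20 μs = 5.0956 μs.
Distance: d = vΔt = 0.902 × 2.998×10⁸ m/s × 5.0956×10^-6 s = 1380 m = 1.38 km.

1.38 km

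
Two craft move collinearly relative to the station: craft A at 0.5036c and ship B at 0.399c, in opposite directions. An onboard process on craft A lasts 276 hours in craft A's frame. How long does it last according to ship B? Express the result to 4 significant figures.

Transform craft A's velocity into ship B's frame: (0.5036 + 0.399)/(1 + 0.5036·0.399) = 0.9026/1.2009364, so the relative speed is 0.75158c.
At |u| = 0.75158c, γ = (1 − 0.564872)^(−1/2) = 1.516.
Craft A's interval is proper; time dilation gives Δt_B = γΔτ = 1.516 × 276 hours = 418.4 hours.

418.4 hours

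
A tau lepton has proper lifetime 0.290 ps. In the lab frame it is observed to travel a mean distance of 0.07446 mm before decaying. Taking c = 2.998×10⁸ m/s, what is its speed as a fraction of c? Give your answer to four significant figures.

d = βγcτ ⇒ βγ = d/(cτ) = 7.446×10^-5 m / (8.6942×10^-5 m) = 0.85643.
β = (βγ)/√(1+(βγ)²) = 0.85643/√1.733472 = 0.6505.

0.6505c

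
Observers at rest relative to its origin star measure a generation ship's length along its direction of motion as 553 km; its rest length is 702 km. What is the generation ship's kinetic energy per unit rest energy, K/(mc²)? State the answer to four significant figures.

0.2694

Length contraction gives γ = L₀/L = 702/553 = 1.26944.
K/(mc²) = γ − 1 = 1.26944 − 1 = 0.2694.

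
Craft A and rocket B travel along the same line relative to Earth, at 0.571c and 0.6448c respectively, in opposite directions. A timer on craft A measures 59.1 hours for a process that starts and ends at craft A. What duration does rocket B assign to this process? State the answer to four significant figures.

128.9 hours

Speed of craft A in rocket B's frame: u = (v_A + v_B)/(1 + v_A v_B/c²) = (0.571 + 0.6448)/(1 + 0.571×0.6448) = 1.2158/1.3681808 = 0.88863; |u| = 0.88863c.
γ for this relative speed: γ = 1/√(1 − 0.789663) = 2.1804.
The clock on craft A records proper time, so rocket B measures Δt = γΔτ = 2.1804 × 59.1 = 128.9 hours.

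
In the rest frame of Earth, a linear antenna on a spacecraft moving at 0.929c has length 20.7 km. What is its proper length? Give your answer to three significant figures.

With β = 0.929, γ = 1/√(1 − 0.929²) = 1/√0.136959 = 2.7021.
Proper length: L₀ = γ·L = 2.7021 × 20.7 = 55.9 km.

55.9 km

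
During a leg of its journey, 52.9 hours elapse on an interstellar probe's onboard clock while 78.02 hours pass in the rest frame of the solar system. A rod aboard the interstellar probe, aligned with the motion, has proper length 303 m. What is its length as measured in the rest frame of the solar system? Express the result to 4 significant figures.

From Δt = γΔτ: γ = 78.02/52.9 = 1.47486.
L = L₀/γ = 303/1.47486 = 205.4 m.

205.4 m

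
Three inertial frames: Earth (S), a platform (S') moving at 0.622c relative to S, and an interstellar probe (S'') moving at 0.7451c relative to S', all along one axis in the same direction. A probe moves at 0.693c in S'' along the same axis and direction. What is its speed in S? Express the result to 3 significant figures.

Compose velocities in two stages. Stage 1 (into S'): u₁ = (0.693+0.7451)/(1+0.693×0.7451) = 0.94839.
Stage 2 (into S): u = (0.94839+0.622)/(1+0.94839×0.622) = 0.98773, so the speed is 0.988c.

0.988c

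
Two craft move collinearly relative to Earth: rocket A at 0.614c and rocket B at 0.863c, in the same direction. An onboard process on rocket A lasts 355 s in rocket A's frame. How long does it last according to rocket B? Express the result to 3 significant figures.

419 s

Speed of rocket A in rocket B's frame: u = (v_A − v_B)/(1 − v_A v_B/c²) = (0.614 − 0.863)/(1 − 0.614×0.863) = −0.249/0.470118 = −0.52965; |u| = 0.52965c.
γ for this relative speed: γ = 1/√(1 − 0.280529) = 1.1789.
Rocket A's interval is proper; time dilation gives Δt_B = γΔτ = 1.1789 × 355 s = 419 s.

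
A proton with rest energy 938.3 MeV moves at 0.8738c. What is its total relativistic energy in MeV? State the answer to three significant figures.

γ = 1/√(1 − β²) = 1/√(1 − 0.76352644) = 1/√0.23647356 = 1/0.486285 = 2.0564.
Total energy: E = γmc² = 2.0564 × 938.3 MeV = 1930 MeV.

1930 MeV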